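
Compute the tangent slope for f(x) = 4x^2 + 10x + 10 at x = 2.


The slope of the tangent line equals f'(x) at the point.
f(x) = 4x^2 + 10x + 10
f'(x) = 8x + 10
At x = 2:
f'(2) = 8 * 2 + 10
= 16 + 10
= 26

26


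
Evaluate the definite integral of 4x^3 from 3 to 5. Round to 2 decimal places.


Find the antiderivative of 4x^3:
F(x) = 4/4 * x^4
Apply the Fundamental Theorem of Calculus:
F(5) - F(3)
= 4/4 * 5^4 - 4/4 * 3^4
= 4/4 * (625 - 81)
= 4/4 * 544
= 544 = 544.00

544.00


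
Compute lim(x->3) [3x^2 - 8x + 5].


Since polynomials are continuous, we use direct substitution.
lim(x->3) of 3x^2 - 8x + 5
= 3 * 3^2 - 8 * 3 + 5
= 27 - 24 + 5
= 8

8


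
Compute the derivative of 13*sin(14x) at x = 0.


Apply the chain rule to differentiate 13*sin(14x):
d/dx [13*sin(14x)]
= 13 * cos(14x) * d/dx(14x)
= 13 * 14 * cos(14x)
= 182 * cos(14x)
Evaluate at x = 0:
= 182 * cos(0)
= 182 * 1
= 182

182


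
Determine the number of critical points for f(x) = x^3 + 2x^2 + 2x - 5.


Find where f'(x) = 0:
f(x) = x^3 + 2x^2 + 2x - 5
f'(x) = 3x^2 + 4x + 2
This is a quadratic in x. Use the discriminant to count real roots.
Discriminant = (4)^2 - 4 * 3 * 2
= 16 - 24
= -8
Since discriminant < 0, f'(x) = 0 has no real solutions.
Number of critical points: 0

0


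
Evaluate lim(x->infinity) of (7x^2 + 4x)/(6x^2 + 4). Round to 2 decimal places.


For limits at infinity with equal-degree polynomials,
we compare leading coefficients.
Numerator leading term: 7x^2
Denominator leading term: 6x^2
Divide both by x^2:
lim = (7 + 4/x) / (6 + 4/x^2)
As x -> infinity, the 1/x and 1/x^2 terms vanish:
= 7/6 ≈ 1.17

1.17


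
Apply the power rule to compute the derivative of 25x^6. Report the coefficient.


We apply the power rule: d/dx [ax^n] = a*n * x^(n-1)
d/dx [25x^6]
= 25 * 6 * x^(6-1)
= 150x^5
The coefficient is 150

150


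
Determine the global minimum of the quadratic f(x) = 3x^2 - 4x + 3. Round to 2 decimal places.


For a quadratic f(x) = ax^2 + bx + c with a > 0, the minimum is at the vertex.
Vertex x-coordinate: x = -b/(2a)
x = -(-4) / (2 * 3)
x = 4/6 = 2/3
Substitute back to find the minimum value:
f(2/3) = 3 * (2/3)^2 - 4 * (2/3) + 3
= 4/3 - 8/3 + 3
= 5/3 ≈ 1.67

1.67


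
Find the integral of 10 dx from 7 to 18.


The integral of a constant k over [a, b] equals k * (b - a).
integral from 7 to 18 of 10 dx
= 10 * (18 - 7)
= 10 * 11
= 110

110


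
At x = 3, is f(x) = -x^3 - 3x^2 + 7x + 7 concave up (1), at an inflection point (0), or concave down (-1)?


Concavity is determined by the sign of f''(x).
f(x) = -x^3 - 3x^2 + 7x + 7
f'(x) = -3x^2 - 6x + 7
f''(x) = -6x - 6
f''(3) = -6 * 3 - 6
= -18 - 6
= -24
Since f''(3) < 0, the function is concave down (-1)

-1


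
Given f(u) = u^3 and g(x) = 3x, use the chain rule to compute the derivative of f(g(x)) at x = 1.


Using the chain rule: (f(g(x)))' = f'(g(x)) * g'(x)
First, find g(1):
g(1) = 3 * 1 + 0 = 3
Next, f'(u) = 3u^2
And g'(x) = 3
So f'(g(1)) * g'(1)
= 3 * 3^2 * 3
= 3 * 9 * 3
= 81

81


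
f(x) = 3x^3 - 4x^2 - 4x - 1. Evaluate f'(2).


Differentiate f(x) = 3x^3 - 4x^2 - 4x - 1 term by term:
f'(x) = 9x^2 - 8x - 4
Substitute x = 2:
f'(2) = 9 * 2^2 - 8 * 2 - 4
= 36 - 16 - 4
= 16

16


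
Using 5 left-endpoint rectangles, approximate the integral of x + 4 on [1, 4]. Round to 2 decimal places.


Left Riemann sum uses left endpoints of each subinterval.
Interval: [1, 4], n = 5
dx = (4 - 1) / 5 = 3/5
Left endpoints: [1, 8/5, 11/5, 14/5, 17/5]
f values: [5, 28/5, 31/5, 34/5, 37/5]
Sum = dx * (sum of f values)
= 3/5 * 31
= 93/5 = 18.60

18.60


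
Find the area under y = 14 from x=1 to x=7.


The area under a constant function y = 14 is a rectangle.
Width = 7 - 1 = 6
Height = 14
Area = width * height
= 6 * 14
= 84

84


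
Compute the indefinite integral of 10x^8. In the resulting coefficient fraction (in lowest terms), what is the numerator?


Apply the power rule for integration:
integral of ax^n dx = a/(n+1) * x^(n+1) + C
integral of 10x^8 dx
= 10/9 * x^9 + C
The coefficient in lowest terms is 10/9, and its numerator is 10

10


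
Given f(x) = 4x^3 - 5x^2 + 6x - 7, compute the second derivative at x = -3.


First derivative:
f'(x) = 12x^2 - 10x + 6
Second derivative:
f''(x) = 24x - 10
Substitute x = -3:
f''(-3) = 24 * (-3) - 10
= -72 - 10
= -82

-82


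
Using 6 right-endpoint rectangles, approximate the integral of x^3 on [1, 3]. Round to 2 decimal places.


Right Riemann sum uses right endpoints of each subinterval.
Interval: [1, 3], n = 6
dx = (3 - 1) / 6 = 1/3
Right endpoints: [4/3, 5/3, 2, 7/3, 8/3, 3]
f values: [64/27, 125/27, 8, 343/27, 512/27, 27]
Sum = dx * (sum of f values)
= 1/3 * 221/3
= 221/9 ≈ 24.56

24.56


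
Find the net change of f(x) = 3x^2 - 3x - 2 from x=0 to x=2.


Net change = f(b) - f(a)
f(x) = 3x^2 - 3x - 2
Compute f(2):
f(2) = 3 * 2^2 - 3 * 2 - 2
= 12 - 6 - 2
= 4
Compute f(0):
f(0) = 3 * 0^2 - 3 * 0 - 2
= 0 + 0 - 2
= -2
Net change = 4 - (-2) = 6

6


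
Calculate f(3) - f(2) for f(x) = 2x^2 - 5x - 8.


Net change = f(b) - f(a)
f(x) = 2x^2 - 5x - 8
Compute f(3):
f(3) = 2 * 3^2 - 5 * 3 - 8
= 18 - 15 - 8
= -5
Compute f(2):
f(2) = 2 * 2^2 - 5 * 2 - 8
= 8 - 10 - 8
= -10
Net change = -5 - (-10) = 5

5


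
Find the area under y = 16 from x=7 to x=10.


The area under a constant function y = 16 is a rectangle.
Width = 10 - 7 = 3
Height = 16
Area = width * height
= 3 * 16
= 48

48


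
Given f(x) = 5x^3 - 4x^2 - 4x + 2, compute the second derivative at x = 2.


First derivative:
f'(x) = 15x^2 - 8x - 4
Second derivative:
f''(x) = 30x - 8
Substitute x = 2:
f''(2) = 30 * 2 - 8
= 60 - 8
= 52

52


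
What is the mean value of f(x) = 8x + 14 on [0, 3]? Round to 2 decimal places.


Average value = 1/(b-a) * integral from a to b of f(x) dx
First compute the integral of 8x + 14:
F(x) = 4x^2 + 14x
F(3) = 4 * 9 + 14 * 3 = 78
F(0) = 4 * 0 + 14 * 0 = 0
Integral = 78 - 0 = 78
Average = 78 / (3 - 0) = 78 / 3
= 26 = 26.00

26.00


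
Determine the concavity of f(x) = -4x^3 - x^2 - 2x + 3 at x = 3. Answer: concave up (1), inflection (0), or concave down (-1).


Concavity is determined by the sign of f''(x).
f(x) = -4x^3 - x^2 - 2x + 3
f'(x) = -12x^2 - 2x - 2
f''(x) = -24x - 2
f''(3) = -24 * 3 - 2
= -72 - 2
= -74
Since f''(3) < 0, the function is concave down (-1)

-1


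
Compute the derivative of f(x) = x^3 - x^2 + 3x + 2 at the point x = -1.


Differentiate f(x) = x^3 - x^2 + 3x + 2 term by term:
f'(x) = 3x^2 - 2x + 3
Substitute x = -1:
f'(-1) = 3 * (-1)^2 - 2 * (-1) + 3
= 3 + 2 + 3
= 8

8


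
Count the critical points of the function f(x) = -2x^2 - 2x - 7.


Find where f'(x) = 0:
f'(x) = -4x - 2
Set f'(x) = 0:
-4x - 2 = 0
x = 2 / (-4) = -1/2
This is a linear equation in x, so there is exactly one solution.
Number of critical points: 1

1


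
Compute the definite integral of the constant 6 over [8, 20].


The integral of a constant k over [a, b] equals k * (b - a).
integral from 8 to 20 of 6 dx
= 6 * (20 - 8)
= 6 * 12
= 72

72


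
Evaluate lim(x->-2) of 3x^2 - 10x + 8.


Since polynomials are continuous, we use direct substitution.
lim(x->-2) of 3x^2 - 10x + 8
= 3 * (-2)^2 - 10 * (-2) + 8
= 12 + 20 + 8
= 40

40


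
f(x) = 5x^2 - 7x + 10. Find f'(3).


Differentiate term by term using power and sum rules:
f(x) = 5x^2 - 7x + 10
f'(x) = 10x - 7
Substitute x = 3:
f'(3) = 10 * 3 - 7
= 30 - 7
= 23

23


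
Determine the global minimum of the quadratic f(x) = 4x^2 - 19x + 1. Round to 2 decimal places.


For a quadratic f(x) = ax^2 + bx + c with a > 0, the minimum is at the vertex.
Vertex x-coordinate: x = -b/(2a)
x = -(-19) / (2 * 4)
x = 19/8
Substitute back to find the minimum value:
f(19/8) = 4 * (19/8)^2 - 19 * (19/8) + 1
= 361/16 - 361/8 + 1
= -345/16 ≈ -21.56

-21.56


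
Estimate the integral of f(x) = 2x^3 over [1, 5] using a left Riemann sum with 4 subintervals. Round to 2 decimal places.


Left Riemann sum uses left endpoints of each subinterval.
Interval: [1, 5], n = 4
dx = (5 - 1) / 4 = 1
Left endpoints: [1, 2, 3, 4]
f values: [2, 16, 54, 128]
Sum = dx * (sum of f values)
= 1 * 200
= 200 = 200.00

200.00


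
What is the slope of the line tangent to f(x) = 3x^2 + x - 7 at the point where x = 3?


The slope of the tangent line equals f'(x) at the point.
f(x) = 3x^2 + x - 7
f'(x) = 6x + 1
At x = 3:
f'(3) = 6 * 3 + 1
= 18 + 1
= 19

19


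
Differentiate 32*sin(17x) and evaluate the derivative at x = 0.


Apply the chain rule to differentiate 32*sin(17x):
d/dx [32*sin(17x)]
= 32 * cos(17x) * d/dx(17x)
= 32 * 17 * cos(17x)
= 544 * cos(17x)
Evaluate at x = 0:
= 544 * cos(0)
= 544 * 1
= 544

544


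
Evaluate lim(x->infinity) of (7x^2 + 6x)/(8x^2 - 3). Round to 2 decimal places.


For limits at infinity with equal-degree polynomials,
we compare leading coefficients.
Numerator leading term: 7x^2
Denominator leading term: 8x^2
Divide both by x^2:
lim = (7 + 6/x) / (8 - 3/x^2)
As x -> infinity, the 1/x and 1/x^2 terms vanish:
= 7/8 ≈ 0.88

0.88


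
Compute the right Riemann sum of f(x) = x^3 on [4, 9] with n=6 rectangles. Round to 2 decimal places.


Right Riemann sum uses right endpoints of each subinterval.
Interval: [4, 9], n = 6
dx = (9 - 4) / 6 = 5/6
Right endpoints: [29/6, 17/3, 13/2, 22/3, 49/6, 9]
f values: [24389/216, 4913/27, 2197/8, 10648/27, 117649/216, 729]
Sum = dx * (sum of f values)
= 5/6 * 53701/24
= 268505/144 ≈ 1864.62

1864.62


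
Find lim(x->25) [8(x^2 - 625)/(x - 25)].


Direct substitution gives 0/0, so we factor the numerator.
Factor: 8(x^2 - 625) = 8 * (x - 25)(x + 25)
Cancel the common factor (x - 25):
8(x^2 - 625)/(x - 25) = 8 * (x + 25)
Now substitute x = 25:
= 8 * (25 + 25) = 400

400


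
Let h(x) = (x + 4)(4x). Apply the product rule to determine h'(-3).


Let u(x) = x + 4 and v(x) = 4x
u'(x) = 1
v'(x) = 4
Product rule: h'(x) = u'(x)*v(x) + u(x)*v'(x)
= 1 * (4x) + (x + 4) * 4
At x = -3:
u(-3) = 1 * (-3) + 4 = 1
v(-3) = 4 * (-3) + 0 = -12
h'(-3) = 1 * (-12) + 1 * 4
= -12 + 4
= -8

-8


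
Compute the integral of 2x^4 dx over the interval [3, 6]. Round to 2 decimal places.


Find the antiderivative of 2x^4:
F(x) = 2/5 * x^5
Apply the Fundamental Theorem of Calculus:
F(6) - F(3)
= 2/5 * 6^5 - 2/5 * 3^5
= 2/5 * (7776 - 243)
= 2/5 * 7533
= 15066/5 = 3013.20

3013.20


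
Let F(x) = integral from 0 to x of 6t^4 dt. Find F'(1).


By the Fundamental Theorem of Calculus (Part 1):
If F(x) = integral from 0 to x of f(t) dt, then F'(x) = f(x)
Here f(t) = 6t^4
So F'(x) = 6x^4
Evaluate at x = 1:
F'(1) = 6 * 1^4
= 6 * 1
= 6

6


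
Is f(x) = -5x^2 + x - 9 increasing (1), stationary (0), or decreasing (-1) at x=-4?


Compute f'(x) to determine behavior:
f'(x) = -10x + 1
f'(-4) = -10 * (-4) + 1
= 40 + 1
= 41
Since f'(-4) > 0, the function is increasing (1)

1


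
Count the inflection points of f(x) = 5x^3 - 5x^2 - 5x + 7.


Inflection points occur where f''(x) = 0 and concavity changes.
f(x) = 5x^3 - 5x^2 - 5x + 7
f'(x) = 15x^2 - 10x - 5
f''(x) = 30x - 10
Set f''(x) = 0:
30x - 10 = 0
x = 10 / 30 = 1/3
Since f''(x) is linear (degree 1), it changes sign at this point.
Therefore there is exactly 1 inflection point.

1


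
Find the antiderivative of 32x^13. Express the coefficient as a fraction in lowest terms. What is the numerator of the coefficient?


Apply the power rule for integration:
integral of ax^n dx = a/(n+1) * x^(n+1) + C
integral of 32x^13 dx
= 32/14 * x^14 + C
= 16/7 * x^14 + C
The coefficient in lowest terms is 16/7, and its numerator is 16

16


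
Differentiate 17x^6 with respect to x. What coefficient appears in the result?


We apply the power rule: d/dx [ax^n] = a*n * x^(n-1)
d/dx [17x^6]
= 17 * 6 * x^(6-1)
= 102x^5
The coefficient is 102

102


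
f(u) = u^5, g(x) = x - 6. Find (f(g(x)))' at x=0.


Using the chain rule: (f(g(x)))' = f'(g(x)) * g'(x)
First, find g(0):
g(0) = 1 * 0 - 6 = -6
Next, f'(u) = 5u^4
And g'(x) = 1
So f'(g(0)) * g'(0)
= 5 * (-6)^4 * 1
= 5 * 1296 * 1
= 6480

6480


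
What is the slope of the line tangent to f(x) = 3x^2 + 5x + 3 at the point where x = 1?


The slope of the tangent line equals f'(x) at the point.
f(x) = 3x^2 + 5x + 3
f'(x) = 6x + 5
At x = 1:
f'(1) = 6 * 1 + 5
= 6 + 5
= 11

11


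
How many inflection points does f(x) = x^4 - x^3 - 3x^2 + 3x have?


Inflection points occur where f''(x) = 0 and concavity changes.
f(x) = x^4 - x^3 - 3x^2 + 3x
f'(x) = 4x^3 - 3x^2 - 6x + 3
f''(x) = 12x^2 - 6x - 6
This is a quadratic in x. Use the discriminant to count real roots.
Discriminant = (-6)^2 - 4 * 12 * (-6)
= 36 - (-288)
= 324
Since discriminant > 0, f''(x) = 0 has 2 distinct real solutions.
A quadratic with two distinct real roots changes sign at each root, so concavity changes at both.
Number of inflection points: 2

2


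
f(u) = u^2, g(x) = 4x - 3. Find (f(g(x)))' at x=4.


Using the chain rule: (f(g(x)))' = f'(g(x)) * g'(x)
First, find g(4):
g(4) = 4 * 4 - 3 = 13
Next, f'(u) = 2u
And g'(x) = 4
So f'(g(4)) * g'(4)
= 2 * 13 * 4
= 104

104


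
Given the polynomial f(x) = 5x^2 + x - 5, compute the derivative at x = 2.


Differentiate term by term using power and sum rules:
f(x) = 5x^2 + x - 5
f'(x) = 10x + 1
Substitute x = 2:
f'(2) = 10 * 2 + 1
= 20 + 1
= 21

21


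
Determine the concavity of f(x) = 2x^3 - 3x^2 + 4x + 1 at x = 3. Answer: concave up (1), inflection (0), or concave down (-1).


Concavity is determined by the sign of f''(x).
f(x) = 2x^3 - 3x^2 + 4x + 1
f'(x) = 6x^2 - 6x + 4
f''(x) = 12x - 6
f''(3) = 12 * 3 - 6
= 36 - 6
= 30
Since f''(3) > 0, the function is concave up (1)

1


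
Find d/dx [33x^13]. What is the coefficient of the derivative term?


We apply the power rule: d/dx [ax^n] = a*n * x^(n-1)
d/dx [33x^13]
= 33 * 13 * x^(13-1)
= 429x^12
The coefficient is 429

429


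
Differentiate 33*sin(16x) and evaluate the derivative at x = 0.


Apply the chain rule to differentiate 33*sin(16x):
d/dx [33*sin(16x)]
= 33 * cos(16x) * d/dx(16x)
= 33 * 16 * cos(16x)
= 528 * cos(16x)
Evaluate at x = 0:
= 528 * cos(0)
= 528 * 1
= 528

528


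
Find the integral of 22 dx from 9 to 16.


The integral of a constant k over [a, b] equals k * (b - a).
integral from 9 to 16 of 22 dx
= 22 * (16 - 9)
= 22 * 7
= 154

154


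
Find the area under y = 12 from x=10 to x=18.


The area under a constant function y = 12 is a rectangle.
Width = 18 - 10 = 8
Height = 12
Area = width * height
= 8 * 12
= 96

96


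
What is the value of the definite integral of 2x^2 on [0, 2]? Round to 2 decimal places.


Find the antiderivative of 2x^2:
F(x) = 2/3 * x^3
Apply the Fundamental Theorem of Calculus:
F(2) - F(0)
= 2/3 * 2^3 - 2/3 * 0^3
= 2/3 * (8 - 0)
= 2/3 * 8
= 16/3 ≈ 5.33

5.33


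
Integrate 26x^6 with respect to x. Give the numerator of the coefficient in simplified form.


Apply the power rule for integration:
integral of ax^n dx = a/(n+1) * x^(n+1) + C
integral of 26x^6 dx
= 26/7 * x^7 + C
The coefficient in lowest terms is 26/7, and its numerator is 26

26


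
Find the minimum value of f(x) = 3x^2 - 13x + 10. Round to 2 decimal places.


For a quadratic f(x) = ax^2 + bx + c with a > 0, the minimum is at the vertex.
Vertex x-coordinate: x = -b/(2a)
x = -(-13) / (2 * 3)
x = 13/6
Substitute back to find the minimum value:
f(13/6) = 3 * (13/6)^2 - 13 * (13/6) + 10
= 169/12 - 169/6 + 10
= -49/12 ≈ -4.08

-4.08


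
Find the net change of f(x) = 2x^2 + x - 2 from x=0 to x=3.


Net change = f(b) - f(a)
f(x) = 2x^2 + x - 2
Compute f(3):
f(3) = 2 * 3^2 + 1 * 3 - 2
= 18 + 3 - 2
= 19
Compute f(0):
f(0) = 2 * 0^2 + 1 * 0 - 2
= 0 + 0 - 2
= -2
Net change = 19 - (-2) = 21

21


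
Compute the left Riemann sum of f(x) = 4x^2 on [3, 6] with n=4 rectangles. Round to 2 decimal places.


Left Riemann sum uses left endpoints of each subinterval.
Interval: [3, 6], n = 4
dx = (6 - 3) / 4 = 3/4
Left endpoints: [3, 15/4, 9/2, 21/4]
f values: [36, 225/4, 81, 441/4]
Sum = dx * (sum of f values)
= 3/4 * 567/2
= 1701/8 ≈ 212.63

212.63


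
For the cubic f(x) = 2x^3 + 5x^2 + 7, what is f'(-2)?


Differentiate f(x) = 2x^3 + 5x^2 + 7 term by term:
f'(x) = 6x^2 + 10x
Substitute x = -2:
f'(-2) = 6 * (-2)^2 + 10 * (-2) + 0
= 24 - 20 + 0
= 4

4


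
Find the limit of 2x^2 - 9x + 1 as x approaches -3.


Since polynomials are continuous, we use direct substitution.
lim(x->-3) of 2x^2 - 9x + 1
= 2 * (-3)^2 - 9 * (-3) + 1
= 18 + 27 + 1
= 46

46


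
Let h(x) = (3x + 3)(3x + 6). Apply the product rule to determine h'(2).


Let u(x) = 3x + 3 and v(x) = 3x + 6
u'(x) = 3
v'(x) = 3
Product rule: h'(x) = u'(x)*v(x) + u(x)*v'(x)
= 3 * (3x + 6) + (3x + 3) * 3
At x = 2:
u(2) = 3 * 2 + 3 = 9
v(2) = 3 * 2 + 6 = 12
h'(2) = 3 * 12 + 9 * 3
= 36 + 27
= 63

63


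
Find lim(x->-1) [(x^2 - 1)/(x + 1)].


Direct substitution gives 0/0, so we factor the numerator.
Factor: (x^2 - 1) = (x + 1)(x - 1)
Cancel the common factor (x + 1):
(x^2 - 1)/(x + 1) = (x - 1)
Now substitute x = -1:
= (-1) - (1) = -2

-2


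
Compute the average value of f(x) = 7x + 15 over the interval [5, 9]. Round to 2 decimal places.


Average value = 1/(b-a) * integral from a to b of f(x) dx
First compute the integral of 7x + 15:
F(x) = (7/2)x^2 + 15x
F(9) = 7/2 * 81 + 15 * 9 = 837/2
F(5) = 7/2 * 25 + 15 * 5 = 325/2
Integral = 837/2 - 325/2 = 256
Average = 256 / (9 - 5) = 256 / 4
= 64 = 64.00

64.00


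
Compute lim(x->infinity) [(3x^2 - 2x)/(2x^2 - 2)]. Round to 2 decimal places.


For limits at infinity with equal-degree polynomials,
we compare leading coefficients.
Numerator leading term: 3x^2
Denominator leading term: 2x^2
Divide both by x^2:
lim = (3 - 2/x) / (2 - 2/x^2)
As x -> infinity, the 1/x and 1/x^2 terms vanish:
= 3/2 = 1.50

1.50


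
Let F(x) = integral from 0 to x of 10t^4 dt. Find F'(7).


By the Fundamental Theorem of Calculus (Part 1):
If F(x) = integral from 0 to x of f(t) dt, then F'(x) = f(x)
Here f(t) = 10t^4
So F'(x) = 10x^4
Evaluate at x = 7:
F'(7) = 10 * 7^4
= 10 * 2401
= 24010

24010


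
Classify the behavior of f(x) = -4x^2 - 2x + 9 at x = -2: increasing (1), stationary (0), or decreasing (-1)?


Compute f'(x) to determine behavior:
f'(x) = -8x - 2
f'(-2) = -8 * (-2) - 2
= 16 - 2
= 14
Since f'(-2) > 0, the function is increasing (1)

1


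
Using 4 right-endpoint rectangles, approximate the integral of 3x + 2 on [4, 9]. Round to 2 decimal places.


Right Riemann sum uses right endpoints of each subinterval.
Interval: [4, 9], n = 4
dx = (9 - 4) / 4 = 5/4
Right endpoints: [21/4, 13/2, 31/4, 9]
f values: [71/4, 43/2, 101/4, 29]
Sum = dx * (sum of f values)
= 5/4 * 187/2
= 935/8 ≈ 116.88

116.88


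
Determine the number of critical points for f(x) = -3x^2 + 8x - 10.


Find where f'(x) = 0:
f'(x) = -6x + 8
Set f'(x) = 0:
-6x + 8 = 0
x = -8 / (-6) = 4/3
This is a linear equation in x, so there is exactly one solution.
Number of critical points: 1

1


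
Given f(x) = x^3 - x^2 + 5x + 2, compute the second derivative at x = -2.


First derivative:
f'(x) = 3x^2 - 2x + 5
Second derivative:
f''(x) = 6x - 2
Substitute x = -2:
f''(-2) = 6 * (-2) - 2
= -12 - 2
= -14

-14


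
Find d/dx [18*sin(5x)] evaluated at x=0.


Apply the chain rule to differentiate 18*sin(5x):
d/dx [18*sin(5x)]
= 18 * cos(5x) * d/dx(5x)
= 18 * 5 * cos(5x)
= 90 * cos(5x)
Evaluate at x = 0:
= 90 * cos(0)
= 90 * 1
= 90

90


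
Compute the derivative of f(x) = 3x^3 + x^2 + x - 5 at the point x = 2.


Differentiate f(x) = 3x^3 + x^2 + x - 5 term by term:
f'(x) = 9x^2 + 2x + 1
Substitute x = 2:
f'(2) = 9 * 2^2 + 2 * 2 + 1
= 36 + 4 + 1
= 41

41


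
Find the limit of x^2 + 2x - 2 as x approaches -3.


Since polynomials are continuous, we use direct substitution.
lim(x->-3) of x^2 + 2x - 2
= 1 * (-3)^2 + 2 * (-3) - 2
= 9 - 6 - 2
= 1

1


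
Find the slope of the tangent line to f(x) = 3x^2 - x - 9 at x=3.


The slope of the tangent line equals f'(x) at the point.
f(x) = 3x^2 - x - 9
f'(x) = 6x - 1
At x = 3:
f'(3) = 6 * 3 - 1
= 18 - 1
= 17

17


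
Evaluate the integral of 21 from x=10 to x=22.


The integral of a constant k over [a, b] equals k * (b - a).
integral from 10 to 22 of 21 dx
= 21 * (22 - 10)
= 21 * 12
= 252

252


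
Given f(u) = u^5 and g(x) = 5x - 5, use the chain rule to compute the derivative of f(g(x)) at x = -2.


Using the chain rule: (f(g(x)))' = f'(g(x)) * g'(x)
First, find g(-2):
g(-2) = 5 * (-2) - 5 = -15
Next, f'(u) = 5u^4
And g'(x) = 5
So f'(g(-2)) * g'(-2)
= 5 * (-15)^4 * 5
= 5 * 50625 * 5
= 1265625

1265625


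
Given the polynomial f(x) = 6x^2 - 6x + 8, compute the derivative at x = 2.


Differentiate term by term using power and sum rules:
f(x) = 6x^2 - 6x + 8
f'(x) = 12x - 6
Substitute x = 2:
f'(2) = 12 * 2 - 6
= 24 - 6
= 18

18


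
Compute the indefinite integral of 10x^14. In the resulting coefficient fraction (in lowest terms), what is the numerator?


Apply the power rule for integration:
integral of ax^n dx = a/(n+1) * x^(n+1) + C
integral of 10x^14 dx
= 10/15 * x^15 + C
= 2/3 * x^15 + C
The coefficient in lowest terms is 2/3, and its numerator is 2

2


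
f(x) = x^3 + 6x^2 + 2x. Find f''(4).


First derivative:
f'(x) = 3x^2 + 12x + 2
Second derivative:
f''(x) = 6x + 12
Substitute x = 4:
f''(4) = 6 * 4 + 12
= 24 + 12
= 36

36


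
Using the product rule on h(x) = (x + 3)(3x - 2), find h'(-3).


Let u(x) = x + 3 and v(x) = 3x - 2
u'(x) = 1
v'(x) = 3
Product rule: h'(x) = u'(x)*v(x) + u(x)*v'(x)
= 1 * (3x - 2) + (x + 3) * 3
At x = -3:
u(-3) = 1 * (-3) + 3 = 0
v(-3) = 3 * (-3) - 2 = -11
h'(-3) = 1 * (-11) + 0 * 3
= -11 + 0
= -11

-11


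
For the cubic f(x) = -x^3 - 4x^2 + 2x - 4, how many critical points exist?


Find where f'(x) = 0:
f(x) = -x^3 - 4x^2 + 2x - 4
f'(x) = -3x^2 - 8x + 2
This is a quadratic in x. Use the discriminant to count real roots.
Discriminant = (-8)^2 - 4 * (-3) * 2
= 64 - (-24)
= 88
Since discriminant > 0, f'(x) = 0 has 2 real solutions.
Number of critical points: 2

2


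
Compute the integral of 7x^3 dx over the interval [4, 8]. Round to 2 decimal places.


Find the antiderivative of 7x^3:
F(x) = 7/4 * x^4
Apply the Fundamental Theorem of Calculus:
F(8) - F(4)
= 7/4 * 8^4 - 7/4 * 4^4
= 7/4 * (4096 - 256)
= 7/4 * 3840
= 6720 = 6720.00

6720.00


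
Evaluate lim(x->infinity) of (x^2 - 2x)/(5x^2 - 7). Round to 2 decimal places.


For limits at infinity with equal-degree polynomials,
we compare leading coefficients.
Numerator leading term: x^2
Denominator leading term: 5x^2
Divide both by x^2:
lim = (1 - 2/x) / (5 - 7/x^2)
As x -> infinity, the 1/x and 1/x^2 terms vanish:
= 1/5 = 0.20

0.20


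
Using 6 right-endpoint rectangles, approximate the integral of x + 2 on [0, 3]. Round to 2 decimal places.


Right Riemann sum uses right endpoints of each subinterval.
Interval: [0, 3], n = 6
dx = (3 - 0) / 6 = 1/2
Right endpoints: [1/2, 1, 3/2, 2, 5/2, 3]
f values: [5/2, 3, 7/2, 4, 9/2, 5]
Sum = dx * (sum of f values)
= 1/2 * 45/2
= 45/4 = 11.25

11.25


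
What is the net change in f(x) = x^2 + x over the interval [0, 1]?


Net change = f(b) - f(a)
f(x) = x^2 + x
Compute f(1):
f(1) = 1 * 1^2 + 1 * 1 + 0
= 1 + 1 + 0
= 2
Compute f(0):
f(0) = 1 * 0^2 + 1 * 0 + 0
= 0 + 0 + 0
= 0
Net change = 2 - 0 = 2

2


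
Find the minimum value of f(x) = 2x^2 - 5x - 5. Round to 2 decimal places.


For a quadratic f(x) = ax^2 + bx + c with a > 0, the minimum is at the vertex.
Vertex x-coordinate: x = -b/(2a)
x = -(-5) / (2 * 2)
x = 5/4
Substitute back to find the minimum value:
f(5/4) = 2 * (5/4)^2 - 5 * (5/4) - 5
= 25/8 - 25/4 - 5
= -65/8 ≈ -8.13

-8.13


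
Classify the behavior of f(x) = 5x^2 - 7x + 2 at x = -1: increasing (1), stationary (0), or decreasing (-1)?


Compute f'(x) to determine behavior:
f'(x) = 10x - 7
f'(-1) = 10 * (-1) - 7
= -10 - 7
= -17
Since f'(-1) < 0, the function is decreasing (-1)

-1


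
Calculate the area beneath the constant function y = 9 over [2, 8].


The area under a constant function y = 9 is a rectangle.
Width = 8 - 2 = 6
Height = 9
Area = width * height
= 6 * 9
= 54

54


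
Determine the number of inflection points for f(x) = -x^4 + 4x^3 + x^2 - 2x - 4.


Inflection points occur where f''(x) = 0 and concavity changes.
f(x) = -x^4 + 4x^3 + x^2 - 2x - 4
f'(x) = -4x^3 + 12x^2 + 2x - 2
f''(x) = -12x^2 + 24x + 2
This is a quadratic in x. Use the discriminant to count real roots.
Discriminant = (24)^2 - 4 * (-12) * 2
= 576 - (-96)
= 672
Since discriminant > 0, f''(x) = 0 has 2 distinct real solutions.
A quadratic with two distinct real roots changes sign at each root, so concavity changes at both.
Number of inflection points: 2

2


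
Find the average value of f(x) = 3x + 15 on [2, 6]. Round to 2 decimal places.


Average value = 1/(b-a) * integral from a to b of f(x) dx
First compute the integral of 3x + 15:
F(x) = (3/2)x^2 + 15x
F(6) = 3/2 * 36 + 15 * 6 = 144
F(2) = 3/2 * 4 + 15 * 2 = 36
Integral = 144 - 36 = 108
Average = 108 / (6 - 2) = 108 / 4
= 27 = 27.00

27.00


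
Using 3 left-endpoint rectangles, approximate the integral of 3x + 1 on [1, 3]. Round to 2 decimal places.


Left Riemann sum uses left endpoints of each subinterval.
Interval: [1, 3], n = 3
dx = (3 - 1) / 3 = 2/3
Left endpoints: [1, 5/3, 7/3]
f values: [4, 6, 8]
Sum = dx * (sum of f values)
= 2/3 * 18
= 12 = 12.00

12.00


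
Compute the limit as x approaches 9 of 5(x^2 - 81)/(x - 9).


Direct substitution gives 0/0, so we factor the numerator.
Factor: 5(x^2 - 81) = 5 * (x - 9)(x + 9)
Cancel the common factor (x - 9):
5(x^2 - 81)/(x - 9) = 5 * (x + 9)
Now substitute x = 9:
= 5 * (9 + 9) = 90

90


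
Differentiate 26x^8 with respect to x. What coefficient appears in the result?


We apply the power rule: d/dx [ax^n] = a*n * x^(n-1)
d/dx [26x^8]
= 26 * 8 * x^(8-1)
= 208x^7
The coefficient is 208

208


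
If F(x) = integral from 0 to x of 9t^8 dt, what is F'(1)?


By the Fundamental Theorem of Calculus (Part 1):
If F(x) = integral from 0 to x of f(t) dt, then F'(x) = f(x)
Here f(t) = 9t^8
So F'(x) = 9x^8
Evaluate at x = 1:
F'(1) = 9 * 1^8
= 9 * 1
= 9

9


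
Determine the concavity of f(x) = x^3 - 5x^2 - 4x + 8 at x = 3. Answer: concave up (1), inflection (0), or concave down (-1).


Concavity is determined by the sign of f''(x).
f(x) = x^3 - 5x^2 - 4x + 8
f'(x) = 3x^2 - 10x - 4
f''(x) = 6x - 10
f''(3) = 6 * 3 - 10
= 18 - 10
= 8
Since f''(3) > 0, the function is concave up (1)

1


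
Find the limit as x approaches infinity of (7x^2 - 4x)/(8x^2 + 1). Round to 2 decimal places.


For limits at infinity with equal-degree polynomials,
we compare leading coefficients.
Numerator leading term: 7x^2
Denominator leading term: 8x^2
Divide both by x^2:
lim = (7 - 4/x) / (8 + 1/x^2)
As x -> infinity, the 1/x and 1/x^2 terms vanish:
= 7/8 ≈ 0.88

0.88


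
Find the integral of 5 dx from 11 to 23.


The integral of a constant k over [a, b] equals k * (b - a).
integral from 11 to 23 of 5 dx
= 5 * (23 - 11)
= 5 * 12
= 60

60


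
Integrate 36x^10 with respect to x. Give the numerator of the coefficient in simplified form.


Apply the power rule for integration:
integral of ax^n dx = a/(n+1) * x^(n+1) + C
integral of 36x^10 dx
= 36/11 * x^11 + C
The coefficient in lowest terms is 36/11, and its numerator is 36

36


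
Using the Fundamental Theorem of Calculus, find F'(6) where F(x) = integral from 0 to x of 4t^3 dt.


By the Fundamental Theorem of Calculus (Part 1):
If F(x) = integral from 0 to x of f(t) dt, then F'(x) = f(x)
Here f(t) = 4t^3
So F'(x) = 4x^3
Evaluate at x = 6:
F'(6) = 4 * 6^3
= 4 * 216
= 864

864


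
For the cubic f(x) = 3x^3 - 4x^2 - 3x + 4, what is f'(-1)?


Differentiate f(x) = 3x^3 - 4x^2 - 3x + 4 term by term:
f'(x) = 9x^2 - 8x - 3
Substitute x = -1:
f'(-1) = 9 * (-1)^2 - 8 * (-1) - 3
= 9 + 8 - 3
= 14

14


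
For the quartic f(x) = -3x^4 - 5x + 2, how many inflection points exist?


Inflection points occur where f''(x) = 0 and concavity changes.
f(x) = -3x^4 - 5x + 2
f'(x) = -12x^3 - 5
f''(x) = -36x^2
This is a quadratic in x. Use the discriminant to count real roots.
Discriminant = (0)^2 - 4 * (-36) * 0
= 0 - 0
= 0
Since discriminant = 0, f''(x) = 0 has a single repeated root.
At a repeated root the quadratic f''(x) touches zero but does not change sign, so concavity does not change.
Number of inflection points: 0

0


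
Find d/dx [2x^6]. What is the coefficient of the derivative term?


We apply the power rule: d/dx [ax^n] = a*n * x^(n-1)
d/dx [2x^6]
= 2 * 6 * x^(6-1)
= 12x^5
The coefficient is 12

12


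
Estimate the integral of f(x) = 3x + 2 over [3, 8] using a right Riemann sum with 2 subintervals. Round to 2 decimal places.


Right Riemann sum uses right endpoints of each subinterval.
Interval: [3, 8], n = 2
dx = (8 - 3) / 2 = 5/2
Right endpoints: [11/2, 8]
f values: [37/2, 26]
Sum = dx * (sum of f values)
= 5/2 * 89/2
= 445/4 = 111.25

111.25


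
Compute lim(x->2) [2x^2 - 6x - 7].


Since polynomials are continuous, we use direct substitution.
lim(x->2) of 2x^2 - 6x - 7
= 2 * 2^2 - 6 * 2 - 7
= 8 - 12 - 7
= -11

-11


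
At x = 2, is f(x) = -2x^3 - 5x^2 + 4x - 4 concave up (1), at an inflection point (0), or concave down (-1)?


Concavity is determined by the sign of f''(x).
f(x) = -2x^3 - 5x^2 + 4x - 4
f'(x) = -6x^2 - 10x + 4
f''(x) = -12x - 10
f''(2) = -12 * 2 - 10
= -24 - 10
= -34
Since f''(2) < 0, the function is concave down (-1)

-1


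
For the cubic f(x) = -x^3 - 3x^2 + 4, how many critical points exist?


Find where f'(x) = 0:
f(x) = -x^3 - 3x^2 + 4
f'(x) = -3x^2 - 6x
This is a quadratic in x. Use the discriminant to count real roots.
Discriminant = (-6)^2 - 4 * (-3) * 0
= 36 - 0
= 36
Since discriminant > 0, f'(x) = 0 has 2 real solutions.
Number of critical points: 2

2


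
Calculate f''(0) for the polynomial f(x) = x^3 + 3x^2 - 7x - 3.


First derivative:
f'(x) = 3x^2 + 6x - 7
Second derivative:
f''(x) = 6x + 6
Substitute x = 0:
f''(0) = 6 * 0 + 6
= 0 + 6
= 6

6


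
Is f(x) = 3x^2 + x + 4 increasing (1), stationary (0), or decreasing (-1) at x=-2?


Compute f'(x) to determine behavior:
f'(x) = 6x + 1
f'(-2) = 6 * (-2) + 1
= -12 + 1
= -11
Since f'(-2) < 0, the function is decreasing (-1)

-1


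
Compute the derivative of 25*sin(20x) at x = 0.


Apply the chain rule to differentiate 25*sin(20x):
d/dx [25*sin(20x)]
= 25 * cos(20x) * d/dx(20x)
= 25 * 20 * cos(20x)
= 500 * cos(20x)
Evaluate at x = 0:
= 500 * cos(0)
= 500 * 1
= 500

500


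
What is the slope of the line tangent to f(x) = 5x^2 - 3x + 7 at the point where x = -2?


The slope of the tangent line equals f'(x) at the point.
f(x) = 5x^2 - 3x + 7
f'(x) = 10x - 3
At x = -2:
f'(-2) = 10 * (-2) - 3
= -20 - 3
= -23

-23


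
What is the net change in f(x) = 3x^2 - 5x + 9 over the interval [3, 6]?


Net change = f(b) - f(a)
f(x) = 3x^2 - 5x + 9
Compute f(6):
f(6) = 3 * 6^2 - 5 * 6 + 9
= 108 - 30 + 9
= 87
Compute f(3):
f(3) = 3 * 3^2 - 5 * 3 + 9
= 27 - 15 + 9
= 21
Net change = 87 - 21 = 66

66


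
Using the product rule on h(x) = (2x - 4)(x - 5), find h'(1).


Let u(x) = 2x - 4 and v(x) = x - 5
u'(x) = 2
v'(x) = 1
Product rule: h'(x) = u'(x)*v(x) + u(x)*v'(x)
= 2 * (x - 5) + (2x - 4) * 1
At x = 1:
u(1) = 2 * 1 - 4 = -2
v(1) = 1 * 1 - 5 = -4
h'(1) = 2 * (-4) + (-2) * 1
= -8 - 2
= -10

-10


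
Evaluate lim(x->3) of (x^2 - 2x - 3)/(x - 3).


Direct substitution gives 0/0, so we factor the numerator.
Factor: (x^2 - 2x - 3) = (x - 3)(x + 1)
Cancel the common factor (x - 3):
(x^2 - 2x - 3)/(x - 3) = (x + 1)
Now substitute x = 3:
= (3) - (-1) = 4

4


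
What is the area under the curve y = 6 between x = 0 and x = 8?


The area under a constant function y = 6 is a rectangle.
Width = 8 - 0 = 8
Height = 6
Area = width * height
= 8 * 6
= 48

48


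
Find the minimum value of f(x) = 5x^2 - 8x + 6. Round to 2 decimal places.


For a quadratic f(x) = ax^2 + bx + c with a > 0, the minimum is at the vertex.
Vertex x-coordinate: x = -b/(2a)
x = -(-8) / (2 * 5)
x = 8/10 = 4/5
Substitute back to find the minimum value:
f(4/5) = 5 * (4/5)^2 - 8 * (4/5) + 6
= 16/5 - 32/5 + 6
= 14/5 = 2.80

2.80


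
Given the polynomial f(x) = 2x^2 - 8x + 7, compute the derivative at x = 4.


Differentiate term by term using power and sum rules:
f(x) = 2x^2 - 8x + 7
f'(x) = 4x - 8
Substitute x = 4:
f'(4) = 4 * 4 - 8
= 16 - 8
= 8

8


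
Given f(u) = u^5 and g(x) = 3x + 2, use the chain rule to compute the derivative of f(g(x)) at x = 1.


Using the chain rule: (f(g(x)))' = f'(g(x)) * g'(x)
First, find g(1):
g(1) = 3 * 1 + 2 = 5
Next, f'(u) = 5u^4
And g'(x) = 3
So f'(g(1)) * g'(1)
= 5 * 5^4 * 3
= 5 * 625 * 3
= 9375

9375


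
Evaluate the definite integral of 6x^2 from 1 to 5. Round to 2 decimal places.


Find the antiderivative of 6x^2:
F(x) = 6/3 * x^3
Apply the Fundamental Theorem of Calculus:
F(5) - F(1)
= 6/3 * 5^3 - 6/3 * 1^3
= 6/3 * (125 - 1)
= 6/3 * 124
= 248 = 248.00

248.00


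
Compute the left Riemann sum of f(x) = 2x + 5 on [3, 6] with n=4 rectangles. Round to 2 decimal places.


Left Riemann sum uses left endpoints of each subinterval.
Interval: [3, 6], n = 4
dx = (6 - 3) / 4 = 3/4
Left endpoints: [3, 15/4, 9/2, 21/4]
f values: [11, 25/2, 14, 31/2]
Sum = dx * (sum of f values)
= 3/4 * 53
= 159/4 = 39.75

39.75


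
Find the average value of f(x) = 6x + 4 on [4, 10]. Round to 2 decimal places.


Average value = 1/(b-a) * integral from a to b of f(x) dx
First compute the integral of 6x + 4:
F(x) = 3x^2 + 4x
F(10) = 3 * 100 + 4 * 10 = 340
F(4) = 3 * 16 + 4 * 4 = 64
Integral = 340 - 64 = 276
Average = 276 / (10 - 4) = 276 / 6
= 46 = 46.00

46.00


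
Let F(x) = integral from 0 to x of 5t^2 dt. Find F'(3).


By the Fundamental Theorem of Calculus (Part 1):
If F(x) = integral from 0 to x of f(t) dt, then F'(x) = f(x)
Here f(t) = 5t^2
So F'(x) = 5x^2
Evaluate at x = 3:
F'(3) = 5 * 3^2
= 5 * 9
= 45

45


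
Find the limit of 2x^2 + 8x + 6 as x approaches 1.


Since polynomials are continuous, we use direct substitution.
lim(x->1) of 2x^2 + 8x + 6
= 2 * 1^2 + 8 * 1 + 6
= 2 + 8 + 6
= 16

16


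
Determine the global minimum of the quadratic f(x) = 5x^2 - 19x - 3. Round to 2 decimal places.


For a quadratic f(x) = ax^2 + bx + c with a > 0, the minimum is at the vertex.
Vertex x-coordinate: x = -b/(2a)
x = -(-19) / (2 * 5)
x = 19/10
Substitute back to find the minimum value:
f(19/10) = 5 * (19/10)^2 - 19 * (19/10) - 3
= 361/20 - 361/10 - 3
= -421/20 = -21.05

-21.05


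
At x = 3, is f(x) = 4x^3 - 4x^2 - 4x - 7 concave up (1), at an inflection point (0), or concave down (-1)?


Concavity is determined by the sign of f''(x).
f(x) = 4x^3 - 4x^2 - 4x - 7
f'(x) = 12x^2 - 8x - 4
f''(x) = 24x - 8
f''(3) = 24 * 3 - 8
= 72 - 8
= 64
Since f''(3) > 0, the function is concave up (1)

1


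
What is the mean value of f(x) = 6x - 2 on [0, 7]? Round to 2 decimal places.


Average value = 1/(b-a) * integral from a to b of f(x) dx
First compute the integral of 6x - 2:
F(x) = 3x^2 - 2x
F(7) = 3 * 49 - 2 * 7 = 133
F(0) = 3 * 0 - 2 * 0 = 0
Integral = 133 - 0 = 133
Average = 133 / (7 - 0) = 133 / 7
= 19 = 19.00

19.00


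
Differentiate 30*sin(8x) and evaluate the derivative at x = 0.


Apply the chain rule to differentiate 30*sin(8x):
d/dx [30*sin(8x)]
= 30 * cos(8x) * d/dx(8x)
= 30 * 8 * cos(8x)
= 240 * cos(8x)
Evaluate at x = 0:
= 240 * cos(0)
= 240 * 1
= 240

240


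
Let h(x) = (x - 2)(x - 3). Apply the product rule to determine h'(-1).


Let u(x) = x - 2 and v(x) = x - 3
u'(x) = 1
v'(x) = 1
Product rule: h'(x) = u'(x)*v(x) + u(x)*v'(x)
= 1 * (x - 3) + (x - 2) * 1
At x = -1:
u(-1) = 1 * (-1) - 2 = -3
v(-1) = 1 * (-1) - 3 = -4
h'(-1) = 1 * (-4) + (-3) * 1
= -4 - 3
= -7

-7


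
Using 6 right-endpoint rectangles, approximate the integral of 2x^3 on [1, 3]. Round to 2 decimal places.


Right Riemann sum uses right endpoints of each subinterval.
Interval: [1, 3], n = 6
dx = (3 - 1) / 6 = 1/3
Right endpoints: [4/3, 5/3, 2, 7/3, 8/3, 3]
f values: [128/27, 250/27, 16, 686/27, 1024/27, 54]
Sum = dx * (sum of f values)
= 1/3 * 442/3
= 442/9 ≈ 49.11

49.11


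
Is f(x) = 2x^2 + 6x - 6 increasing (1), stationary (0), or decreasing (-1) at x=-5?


Compute f'(x) to determine behavior:
f'(x) = 4x + 6
f'(-5) = 4 * (-5) + 6
= -20 + 6
= -14
Since f'(-5) < 0, the function is decreasing (-1)

-1


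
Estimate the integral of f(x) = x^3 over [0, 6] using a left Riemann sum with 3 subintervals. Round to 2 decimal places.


Left Riemann sum uses left endpoints of each subinterval.
Interval: [0, 6], n = 3
dx = (6 - 0) / 3 = 2
Left endpoints: [0, 2, 4]
f values: [0, 8, 64]
Sum = dx * (sum of f values)
= 2 * 72
= 144 = 144.00

144.00


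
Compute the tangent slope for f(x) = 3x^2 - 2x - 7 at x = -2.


The slope of the tangent line equals f'(x) at the point.
f(x) = 3x^2 - 2x - 7
f'(x) = 6x - 2
At x = -2:
f'(-2) = 6 * (-2) - 2
= -12 - 2
= -14

-14


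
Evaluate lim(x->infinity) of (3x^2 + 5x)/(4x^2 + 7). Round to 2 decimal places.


For limits at infinity with equal-degree polynomials,
we compare leading coefficients.
Numerator leading term: 3x^2
Denominator leading term: 4x^2
Divide both by x^2:
lim = (3 + 5/x) / (4 + 7/x^2)
As x -> infinity, the 1/x and 1/x^2 terms vanish:
= 3/4 = 0.75

0.75


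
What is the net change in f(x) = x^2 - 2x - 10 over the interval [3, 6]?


Net change = f(b) - f(a)
f(x) = x^2 - 2x - 10
Compute f(6):
f(6) = 1 * 6^2 - 2 * 6 - 10
= 36 - 12 - 10
= 14
Compute f(3):
f(3) = 1 * 3^2 - 2 * 3 - 10
= 9 - 6 - 10
= -7
Net change = 14 - (-7) = 21

21


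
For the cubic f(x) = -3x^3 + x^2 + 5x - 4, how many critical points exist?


Find where f'(x) = 0:
f(x) = -3x^3 + x^2 + 5x - 4
f'(x) = -9x^2 + 2x + 5
This is a quadratic in x. Use the discriminant to count real roots.
Discriminant = (2)^2 - 4 * (-9) * 5
= 4 - (-180)
= 184
Since discriminant > 0, f'(x) = 0 has 2 real solutions.
Number of critical points: 2

2


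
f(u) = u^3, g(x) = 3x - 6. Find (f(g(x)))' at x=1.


Using the chain rule: (f(g(x)))' = f'(g(x)) * g'(x)
First, find g(1):
g(1) = 3 * 1 - 6 = -3
Next, f'(u) = 3u^2
And g'(x) = 3
So f'(g(1)) * g'(1)
= 3 * (-3)^2 * 3
= 3 * 9 * 3
= 81

81


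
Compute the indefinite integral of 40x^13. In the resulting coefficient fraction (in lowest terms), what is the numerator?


Apply the power rule for integration:
integral of ax^n dx = a/(n+1) * x^(n+1) + C
integral of 40x^13 dx
= 40/14 * x^14 + C
= 20/7 * x^14 + C
The coefficient in lowest terms is 20/7, and its numerator is 20

20


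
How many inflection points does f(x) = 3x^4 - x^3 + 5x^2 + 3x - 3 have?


Inflection points occur where f''(x) = 0 and concavity changes.
f(x) = 3x^4 - x^3 + 5x^2 + 3x - 3
f'(x) = 12x^3 - 3x^2 + 10x + 3
f''(x) = 36x^2 - 6x + 10
This is a quadratic in x. Use the discriminant to count real roots.
Discriminant = (-6)^2 - 4 * 36 * 10
= 36 - 1440
= -1404
Since discriminant < 0, f''(x) = 0 has no real solutions.
Number of inflection points: 0

0


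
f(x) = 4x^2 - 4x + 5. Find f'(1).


Differentiate term by term using power and sum rules:
f(x) = 4x^2 - 4x + 5
f'(x) = 8x - 4
Substitute x = 1:
f'(1) = 8 * 1 - 4
= 8 - 4
= 4

4


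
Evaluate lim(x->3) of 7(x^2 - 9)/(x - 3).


Direct substitution gives 0/0, so we factor the numerator.
Factor: 7(x^2 - 9) = 7 * (x - 3)(x + 3)
Cancel the common factor (x - 3):
7(x^2 - 9)/(x - 3) = 7 * (x + 3)
Now substitute x = 3:
= 7 * (3 + 3) = 42

42


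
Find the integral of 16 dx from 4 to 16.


The integral of a constant k over [a, b] equals k * (b - a).
integral from 4 to 16 of 16 dx
= 16 * (16 - 4)
= 16 * 12
= 192

192


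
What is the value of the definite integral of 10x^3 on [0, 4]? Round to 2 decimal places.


Find the antiderivative of 10x^3:
F(x) = 10/4 * x^4
Apply the Fundamental Theorem of Calculus:
F(4) - F(0)
= 10/4 * 4^4 - 10/4 * 0^4
= 10/4 * (256 - 0)
= 10/4 * 256
= 640 = 640.00

640.00


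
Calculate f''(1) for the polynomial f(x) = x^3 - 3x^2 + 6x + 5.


First derivative:
f'(x) = 3x^2 - 6x + 6
Second derivative:
f''(x) = 6x - 6
Substitute x = 1:
f''(1) = 6 * 1 - 6
= 6 - 6
= 0

0
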